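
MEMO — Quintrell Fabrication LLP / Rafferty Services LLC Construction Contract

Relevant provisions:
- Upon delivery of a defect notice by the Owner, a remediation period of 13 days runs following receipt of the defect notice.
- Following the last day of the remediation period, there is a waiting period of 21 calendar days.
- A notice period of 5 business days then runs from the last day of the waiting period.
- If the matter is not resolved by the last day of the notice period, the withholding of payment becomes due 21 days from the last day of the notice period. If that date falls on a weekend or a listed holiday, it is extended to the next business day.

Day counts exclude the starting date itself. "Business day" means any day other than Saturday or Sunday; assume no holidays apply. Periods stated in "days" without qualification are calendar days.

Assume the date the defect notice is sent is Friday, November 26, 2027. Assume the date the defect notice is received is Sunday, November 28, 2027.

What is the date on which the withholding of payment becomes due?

January 28, 2028

The last day of the remediation period: 13 calendar days after November 28, 2027 is December 11, 2027.
Adding 21 calendar days to December 11, 2027 gives January 1, 2028, which is the last day of the waiting period.
The last day of the notice period: counting 5 business days from Saturday, January 1, 2028 (Jan 3, Jan 4, Jan 5, Jan 6, Jan 7, skipping weekends) reaches Friday, January 7, 2028.
Adding 21 calendar days to January 7, 2028 gives January 28, 2028, which is the date on which the withholding of payment becomes due. January 28, 2028 is a Friday, so no roll-forward applies.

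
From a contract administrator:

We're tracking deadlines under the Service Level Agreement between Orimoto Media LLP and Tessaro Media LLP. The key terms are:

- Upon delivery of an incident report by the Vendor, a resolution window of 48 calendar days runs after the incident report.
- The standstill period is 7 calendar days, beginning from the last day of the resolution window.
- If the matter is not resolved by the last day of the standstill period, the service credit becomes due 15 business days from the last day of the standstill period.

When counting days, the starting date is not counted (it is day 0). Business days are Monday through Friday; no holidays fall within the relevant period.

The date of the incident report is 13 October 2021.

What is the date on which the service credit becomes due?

28 December 2021

The last day of the resolution window: 48 calendar days after 13 October 2021 is 30 November 2021.
The last day of the standstill period: 30 November 2021 + 7 days = 7 December 2021.
The date on which the service credit becomes due: 15 business days after Tuesday, 7 December 2021, skipping weekends — Dec 8, Dec 9, Dec 10, Dec 13, …, Dec 24, Dec 27, Dec 28 — lands on Tuesday, 28 December 2021.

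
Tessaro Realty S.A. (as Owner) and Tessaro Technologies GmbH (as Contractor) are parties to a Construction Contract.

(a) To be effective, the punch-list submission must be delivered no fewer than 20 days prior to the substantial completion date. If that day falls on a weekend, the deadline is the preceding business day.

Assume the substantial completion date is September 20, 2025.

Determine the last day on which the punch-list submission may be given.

August 29, 2025

September 20, 2025 minus 20 days is August 31, 2025. That is a Sunday, so the deadline moves back to Friday, August 29, 2025.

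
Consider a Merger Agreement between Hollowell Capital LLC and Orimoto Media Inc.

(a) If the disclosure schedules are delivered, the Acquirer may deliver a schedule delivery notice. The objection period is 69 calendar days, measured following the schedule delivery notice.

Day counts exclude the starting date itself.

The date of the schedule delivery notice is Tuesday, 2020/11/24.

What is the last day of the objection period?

2021/02/01

The last day of the objection period: 2020/11/24 + 69 days = 2021/02/01.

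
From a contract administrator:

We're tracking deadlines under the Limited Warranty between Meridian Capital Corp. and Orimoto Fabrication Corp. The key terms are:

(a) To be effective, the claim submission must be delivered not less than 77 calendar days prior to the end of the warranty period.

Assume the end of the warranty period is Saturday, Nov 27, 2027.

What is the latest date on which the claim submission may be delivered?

Counting back 77 calendar days from Nov 27, 2027 gives Sep 11, 2027.

Sep 11, 2027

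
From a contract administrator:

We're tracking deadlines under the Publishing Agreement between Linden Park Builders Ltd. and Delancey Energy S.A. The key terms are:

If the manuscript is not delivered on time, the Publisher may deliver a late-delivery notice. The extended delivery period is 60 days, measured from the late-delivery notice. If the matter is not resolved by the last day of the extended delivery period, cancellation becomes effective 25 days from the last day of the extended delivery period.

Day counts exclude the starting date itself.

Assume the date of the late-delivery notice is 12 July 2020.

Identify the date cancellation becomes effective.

The last day of the extended delivery period: 12 July 2020 + 60 days = 10 September 2020.
The date cancellation becomes effective: 25 calendar days after 10 September 2020 is 5 October 2020.

5 October 2020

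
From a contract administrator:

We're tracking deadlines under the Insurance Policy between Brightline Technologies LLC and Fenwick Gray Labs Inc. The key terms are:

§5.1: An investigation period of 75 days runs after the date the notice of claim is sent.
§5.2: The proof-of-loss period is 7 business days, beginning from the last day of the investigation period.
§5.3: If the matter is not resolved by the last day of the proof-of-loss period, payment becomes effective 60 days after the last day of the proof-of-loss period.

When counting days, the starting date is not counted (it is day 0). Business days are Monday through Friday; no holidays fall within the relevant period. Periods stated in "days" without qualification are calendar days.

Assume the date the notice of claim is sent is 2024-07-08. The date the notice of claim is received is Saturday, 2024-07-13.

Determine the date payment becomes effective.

2024-11-30

Adding 75 calendar days to 2024-07-08 gives 2024-09-21, which is the last day of the investigation period.
From Saturday, 2024-09-21, 7 business days (Sep 23, Sep 24, Sep 25, Sep 26, Sep 27, Sep 30, Oct 1, skipping weekends) brings us to Tuesday, 2024-10-01, which is the last day of the proof-of-loss period.
The date payment becomes effective: 60 calendar days after 2024-10-01 is 2024-11-30.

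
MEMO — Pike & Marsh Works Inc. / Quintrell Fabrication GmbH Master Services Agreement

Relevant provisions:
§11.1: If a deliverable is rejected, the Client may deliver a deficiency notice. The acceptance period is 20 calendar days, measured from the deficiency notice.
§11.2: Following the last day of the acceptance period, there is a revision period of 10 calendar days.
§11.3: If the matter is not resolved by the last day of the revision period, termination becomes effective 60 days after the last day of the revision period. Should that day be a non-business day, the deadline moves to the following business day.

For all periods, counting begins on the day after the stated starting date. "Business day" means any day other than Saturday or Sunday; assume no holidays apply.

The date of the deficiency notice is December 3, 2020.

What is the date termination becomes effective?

Adding 20 calendar days to December 3, 2020 gives December 23, 2020, which is the last day of the acceptance period.
Adding 10 calendar days to December 23, 2020 gives January 2, 2021, which is the last day of the revision period.
The date termination becomes effective: 60 calendar days after January 2, 2021 is March 3, 2021. March 3, 2021 is a Wednesday, so no roll-forward applies.

March 3, 2021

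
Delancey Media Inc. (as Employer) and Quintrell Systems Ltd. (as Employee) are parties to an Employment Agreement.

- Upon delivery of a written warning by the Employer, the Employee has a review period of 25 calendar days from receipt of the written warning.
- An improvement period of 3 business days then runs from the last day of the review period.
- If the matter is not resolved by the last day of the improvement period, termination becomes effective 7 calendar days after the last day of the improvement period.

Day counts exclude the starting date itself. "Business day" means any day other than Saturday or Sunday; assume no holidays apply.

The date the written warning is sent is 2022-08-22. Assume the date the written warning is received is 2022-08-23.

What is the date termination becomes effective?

The last day of the review period: 2022-08-23 + 25 days = 2022-09-17.
The last day of the improvement period: counting 3 business days from Saturday, 2022-09-17 (Sep 19, Sep 20, Sep 21, skipping weekends) reaches Wednesday, 2022-09-21.
The date termination becomes effective: 2022-09-21 + 7 days = 2022-09-28.

2022-09-28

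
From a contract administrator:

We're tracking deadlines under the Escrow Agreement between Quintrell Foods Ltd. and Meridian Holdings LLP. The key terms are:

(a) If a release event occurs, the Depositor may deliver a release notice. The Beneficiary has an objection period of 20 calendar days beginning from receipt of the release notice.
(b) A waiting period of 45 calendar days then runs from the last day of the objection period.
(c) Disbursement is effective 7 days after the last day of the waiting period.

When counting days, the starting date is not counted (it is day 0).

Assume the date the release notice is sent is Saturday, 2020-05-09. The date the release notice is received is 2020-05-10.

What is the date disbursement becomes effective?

2020-07-21

The last day of the objection period: 2020-05-10 + 20 days = 2020-05-30.
Adding 45 calendar days to 2020-05-30 gives 2020-07-14, which is the last day of the waiting period.
The date disbursement becomes effective: 7 calendar days after 2020-07-14 is 2020-07-21.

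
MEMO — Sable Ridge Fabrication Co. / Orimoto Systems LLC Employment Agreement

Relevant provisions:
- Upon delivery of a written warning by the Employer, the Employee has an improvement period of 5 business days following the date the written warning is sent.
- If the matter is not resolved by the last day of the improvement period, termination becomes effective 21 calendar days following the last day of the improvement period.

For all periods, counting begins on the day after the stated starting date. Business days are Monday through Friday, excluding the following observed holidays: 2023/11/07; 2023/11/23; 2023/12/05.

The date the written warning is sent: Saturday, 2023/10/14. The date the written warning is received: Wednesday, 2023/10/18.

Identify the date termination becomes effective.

2023/11/10

From Saturday, 2023/10/14, 5 business days (Oct 16, Oct 17, Oct 18, Oct 19, Oct 20, skipping weekends) brings us to Friday, 2023/10/20, which is the last day of the improvement period.
The date termination becomes effective: 2023/10/20 + 21 days = 2023/11/10.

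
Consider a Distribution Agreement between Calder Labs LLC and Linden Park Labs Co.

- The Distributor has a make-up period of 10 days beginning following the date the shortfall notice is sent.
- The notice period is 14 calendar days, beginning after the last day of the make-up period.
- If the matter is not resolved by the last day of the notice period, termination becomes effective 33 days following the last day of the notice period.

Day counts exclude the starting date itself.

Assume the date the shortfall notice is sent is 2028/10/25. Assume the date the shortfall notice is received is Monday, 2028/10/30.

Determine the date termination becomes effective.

2028/12/21

Adding 10 calendar days to 2028/10/25 gives 2028/11/04, which is the last day of the make-up period.
The last day of the notice period: 2028/11/04 + 14 days = 2028/11/18.
The date termination becomes effective: 33 calendar days after 2028/11/18 is 2028/12/21.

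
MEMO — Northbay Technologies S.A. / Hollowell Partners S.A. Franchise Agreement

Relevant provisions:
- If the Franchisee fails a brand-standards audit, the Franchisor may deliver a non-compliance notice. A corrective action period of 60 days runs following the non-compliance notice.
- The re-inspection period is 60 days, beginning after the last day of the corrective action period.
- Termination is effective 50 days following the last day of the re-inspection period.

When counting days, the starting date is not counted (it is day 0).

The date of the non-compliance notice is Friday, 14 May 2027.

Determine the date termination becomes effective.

31 October 2027

The last day of the corrective action period: 14 May 2027 + 60 days = 13 July 2027.
The last day of the re-inspection period: 60 calendar days after 13 July 2027 is 11 September 2027.
The date termination becomes effective: 50 calendar days after 11 September 2027 is 31 October 2027.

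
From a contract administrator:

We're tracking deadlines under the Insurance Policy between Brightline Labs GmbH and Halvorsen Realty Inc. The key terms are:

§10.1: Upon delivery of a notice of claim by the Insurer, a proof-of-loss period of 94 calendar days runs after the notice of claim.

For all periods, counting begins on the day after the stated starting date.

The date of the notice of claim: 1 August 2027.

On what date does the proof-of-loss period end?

The last day of the proof-of-loss period: 94 calendar days after 1 August 2027 is 3 November 2027.

3 November 2027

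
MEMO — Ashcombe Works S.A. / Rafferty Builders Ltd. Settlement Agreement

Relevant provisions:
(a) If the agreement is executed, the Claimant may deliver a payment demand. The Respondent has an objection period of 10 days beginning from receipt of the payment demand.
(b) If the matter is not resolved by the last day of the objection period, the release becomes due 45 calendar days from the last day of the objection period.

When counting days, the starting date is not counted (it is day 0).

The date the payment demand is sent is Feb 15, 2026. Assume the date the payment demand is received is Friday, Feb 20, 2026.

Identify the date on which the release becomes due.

Apr 16, 2026

Adding 10 calendar days to Feb 20, 2026 gives Mar 2, 2026, which is the last day of the objection period.
The date on which the release becomes due: 45 calendar days after Mar 2, 2026 is Apr 16, 2026.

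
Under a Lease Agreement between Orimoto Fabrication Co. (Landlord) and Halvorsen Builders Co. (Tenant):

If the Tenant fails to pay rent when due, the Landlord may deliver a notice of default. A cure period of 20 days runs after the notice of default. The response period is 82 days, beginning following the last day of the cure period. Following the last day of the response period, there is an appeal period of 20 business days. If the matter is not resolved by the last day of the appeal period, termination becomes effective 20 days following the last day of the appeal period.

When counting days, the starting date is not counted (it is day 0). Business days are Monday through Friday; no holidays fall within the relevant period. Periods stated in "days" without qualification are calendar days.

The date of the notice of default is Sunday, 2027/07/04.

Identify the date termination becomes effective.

Adding 20 calendar days to 2027/07/04 gives 2027/07/24, which is the last day of the cure period.
Adding 82 calendar days to 2027/07/24 gives 2027/10/14, which is the last day of the response period.
The last day of the appeal period: 20 business days after Thursday, 2027/10/14, skipping weekends — Oct 15, Oct 18, Oct 19, Oct 20, …, Nov 9, Nov 10, Nov 11 — lands on Thursday, 2027/11/11.
Adding 20 calendar days to 2027/11/11 gives 2027/12/01, which is the date termination becomes effective.

2027/12/01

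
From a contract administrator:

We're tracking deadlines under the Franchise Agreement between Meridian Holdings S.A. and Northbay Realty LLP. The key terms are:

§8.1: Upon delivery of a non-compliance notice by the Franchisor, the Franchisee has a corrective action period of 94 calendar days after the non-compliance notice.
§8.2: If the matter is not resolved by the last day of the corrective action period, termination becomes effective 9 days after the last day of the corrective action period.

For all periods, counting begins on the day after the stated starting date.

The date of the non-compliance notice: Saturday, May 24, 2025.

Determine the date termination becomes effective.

Sep 4, 2025

Adding 94 calendar days to May 24, 2025 gives Aug 26, 2025, which is the last day of the corrective action period.
The date termination becomes effective: Aug 26, 2025 + 9 days = Sep 4, 2025.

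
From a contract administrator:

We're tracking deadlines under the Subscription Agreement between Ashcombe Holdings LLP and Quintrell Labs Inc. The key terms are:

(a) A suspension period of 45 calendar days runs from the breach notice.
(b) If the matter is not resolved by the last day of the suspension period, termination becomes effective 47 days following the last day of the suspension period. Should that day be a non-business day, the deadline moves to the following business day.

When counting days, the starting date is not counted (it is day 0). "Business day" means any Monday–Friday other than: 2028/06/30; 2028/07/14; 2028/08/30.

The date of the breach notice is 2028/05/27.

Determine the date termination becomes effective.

2028/08/28

The last day of the suspension period: 45 calendar days after 2028/05/27 is 2028/07/11.
The date termination becomes effective: 47 calendar days after 2028/07/11 is 2028/08/27. That falls on a Sunday, so it rolls to the next business day, Monday, 2028/08/28.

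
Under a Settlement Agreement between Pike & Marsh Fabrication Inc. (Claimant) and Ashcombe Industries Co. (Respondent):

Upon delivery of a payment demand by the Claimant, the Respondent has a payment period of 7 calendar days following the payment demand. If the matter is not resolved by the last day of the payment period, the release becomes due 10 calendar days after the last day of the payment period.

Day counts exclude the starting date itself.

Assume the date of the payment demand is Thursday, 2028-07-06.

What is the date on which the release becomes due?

The last day of the payment period: 2028-07-06 + 7 days = 2028-07-13.
The date on which the release becomes due: 10 calendar days after 2028-07-13 is 2028-07-23.

2028-07-23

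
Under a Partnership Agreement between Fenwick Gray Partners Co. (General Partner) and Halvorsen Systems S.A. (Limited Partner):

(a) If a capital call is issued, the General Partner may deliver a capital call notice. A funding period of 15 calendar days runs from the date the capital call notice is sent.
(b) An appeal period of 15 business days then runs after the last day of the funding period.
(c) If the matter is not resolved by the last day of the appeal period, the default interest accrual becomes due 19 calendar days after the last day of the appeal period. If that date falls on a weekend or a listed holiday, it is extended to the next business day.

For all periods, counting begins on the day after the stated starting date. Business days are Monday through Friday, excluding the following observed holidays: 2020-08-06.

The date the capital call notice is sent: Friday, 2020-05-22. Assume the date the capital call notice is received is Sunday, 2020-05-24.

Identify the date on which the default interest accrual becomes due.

The last day of the funding period: 15 calendar days after 2020-05-22 is 2020-06-06.
From Saturday, 2020-06-06, 15 business days (Jun 8, Jun 9, Jun 10, Jun 11, …, Jun 24, Jun 25, Jun 26, skipping weekends) brings us to Friday, 2020-06-26, which is the last day of the appeal period.
The date on which the default interest accrual becomes due: 2020-06-26 + 19 days = 2020-07-15. 2020-07-15 is a Wednesday and is not a listed holiday, so no roll-forward applies.

2020-07-15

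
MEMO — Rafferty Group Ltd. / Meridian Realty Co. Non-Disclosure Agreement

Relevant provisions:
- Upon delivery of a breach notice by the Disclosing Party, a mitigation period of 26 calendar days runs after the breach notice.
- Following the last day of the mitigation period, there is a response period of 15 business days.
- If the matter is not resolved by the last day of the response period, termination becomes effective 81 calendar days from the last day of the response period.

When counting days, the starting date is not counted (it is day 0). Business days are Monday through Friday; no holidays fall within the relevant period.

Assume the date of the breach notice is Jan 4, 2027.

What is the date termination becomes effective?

The last day of the mitigation period: Jan 4, 2027 + 26 days = Jan 30, 2027.
From Saturday, Jan 30, 2027, 15 business days (Feb 1, Feb 2, Feb 3, Feb 4, …, Feb 17, Feb 18, Feb 19, skipping weekends) brings us to Friday, Feb 19, 2027, which is the last day of the response period.
The date termination becomes effective: Feb 19, 2027 + 81 days = May 11, 2027.

May 11, 2027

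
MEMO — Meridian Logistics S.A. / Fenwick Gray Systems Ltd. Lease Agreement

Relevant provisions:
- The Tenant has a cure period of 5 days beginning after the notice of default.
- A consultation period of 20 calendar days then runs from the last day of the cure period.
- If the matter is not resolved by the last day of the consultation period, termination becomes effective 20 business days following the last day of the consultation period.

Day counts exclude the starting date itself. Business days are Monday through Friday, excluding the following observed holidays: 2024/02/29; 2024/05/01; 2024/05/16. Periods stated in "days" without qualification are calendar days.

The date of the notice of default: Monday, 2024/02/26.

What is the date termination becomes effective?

2024/04/19

The last day of the cure period: 5 calendar days after 2024/02/26 is 2024/03/02.
The last day of the consultation period: 20 calendar days after 2024/03/02 is 2024/03/22.
The date termination becomes effective: 20 business days after Friday, 2024/03/22, skipping weekends — Mar 25, Mar 26, Mar 27, Mar 28, …, Apr 17, Apr 18, Apr 19 — lands on Friday, 2024/04/19.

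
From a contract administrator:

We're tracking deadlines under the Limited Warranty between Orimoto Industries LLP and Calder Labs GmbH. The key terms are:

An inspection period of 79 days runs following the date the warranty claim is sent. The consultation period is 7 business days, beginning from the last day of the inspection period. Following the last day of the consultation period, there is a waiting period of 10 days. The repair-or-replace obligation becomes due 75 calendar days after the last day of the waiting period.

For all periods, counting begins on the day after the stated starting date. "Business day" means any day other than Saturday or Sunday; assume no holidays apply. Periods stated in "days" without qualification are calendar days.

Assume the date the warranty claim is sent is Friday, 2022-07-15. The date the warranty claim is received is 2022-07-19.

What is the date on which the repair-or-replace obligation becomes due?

The last day of the inspection period: 79 calendar days after 2022-07-15 is 2022-10-02.
The last day of the consultation period: counting 7 business days from Sunday, 2022-10-02 (Oct 3, Oct 4, Oct 5, Oct 6, Oct 7, Oct 10, Oct 11, skipping weekends) reaches Tuesday, 2022-10-11.
The last day of the waiting period: 10 calendar days after 2022-10-11 is 2022-10-21.
The date on which the repair-or-replace obligation becomes due: 2022-10-21 + 75 days = 2023-01-04.

2023-01-04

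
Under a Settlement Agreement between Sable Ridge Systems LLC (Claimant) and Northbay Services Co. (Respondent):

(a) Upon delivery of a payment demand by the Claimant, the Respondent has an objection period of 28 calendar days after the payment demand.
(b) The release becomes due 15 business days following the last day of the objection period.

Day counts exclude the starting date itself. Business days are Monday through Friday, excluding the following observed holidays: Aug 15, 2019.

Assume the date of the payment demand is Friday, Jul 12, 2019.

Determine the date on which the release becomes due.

Sep 2, 2019

The last day of the objection period: 28 calendar days after Jul 12, 2019 is Aug 9, 2019.
The date on which the release becomes due: 15 business days after Friday, Aug 9, 2019, skipping weekends and the listed holiday on Aug 15 — Aug 12, Aug 13, Aug 14, Aug 16, …, Aug 29, Aug 30, Sep 2 — lands on Monday, Sep 2, 2019.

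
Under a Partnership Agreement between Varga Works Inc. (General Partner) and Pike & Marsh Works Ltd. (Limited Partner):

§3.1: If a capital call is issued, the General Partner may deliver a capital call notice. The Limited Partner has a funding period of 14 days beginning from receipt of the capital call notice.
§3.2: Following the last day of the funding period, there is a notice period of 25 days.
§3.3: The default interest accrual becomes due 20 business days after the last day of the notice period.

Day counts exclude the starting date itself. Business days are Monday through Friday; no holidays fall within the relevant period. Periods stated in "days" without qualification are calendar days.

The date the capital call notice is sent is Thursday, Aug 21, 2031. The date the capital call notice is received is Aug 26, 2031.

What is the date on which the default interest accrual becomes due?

Oct 31, 2031

The last day of the funding period: Aug 26, 2031 + 14 days = Sep 9, 2031.
The last day of the notice period: Sep 9, 2031 + 25 days = Oct 4, 2031.
The date on which the default interest accrual becomes due: 20 business days after Saturday, Oct 4, 2031, skipping weekends — Oct 6, Oct 7, Oct 8, Oct 9, …, Oct 29, Oct 30, Oct 31 — lands on Friday, Oct 31, 2031.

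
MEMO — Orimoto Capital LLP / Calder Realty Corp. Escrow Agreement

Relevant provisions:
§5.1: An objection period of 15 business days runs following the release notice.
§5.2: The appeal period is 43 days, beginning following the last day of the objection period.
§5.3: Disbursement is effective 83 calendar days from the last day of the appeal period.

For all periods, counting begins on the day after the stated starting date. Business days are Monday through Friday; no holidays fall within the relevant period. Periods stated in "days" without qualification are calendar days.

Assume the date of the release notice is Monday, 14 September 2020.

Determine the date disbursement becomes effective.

The last day of the objection period: counting 15 business days from Monday, 14 September 2020 (Sep 15, Sep 16, Sep 17, Sep 18, …, Oct 1, Oct 2, Oct 5, skipping weekends) reaches Monday, 5 October 2020.
The last day of the appeal period: 5 October 2020 + 43 days = 17 November 2020.
Adding 83 calendar days to 17 November 2020 gives 8 February 2021, which is the date disbursement becomes effective.

8 February 2021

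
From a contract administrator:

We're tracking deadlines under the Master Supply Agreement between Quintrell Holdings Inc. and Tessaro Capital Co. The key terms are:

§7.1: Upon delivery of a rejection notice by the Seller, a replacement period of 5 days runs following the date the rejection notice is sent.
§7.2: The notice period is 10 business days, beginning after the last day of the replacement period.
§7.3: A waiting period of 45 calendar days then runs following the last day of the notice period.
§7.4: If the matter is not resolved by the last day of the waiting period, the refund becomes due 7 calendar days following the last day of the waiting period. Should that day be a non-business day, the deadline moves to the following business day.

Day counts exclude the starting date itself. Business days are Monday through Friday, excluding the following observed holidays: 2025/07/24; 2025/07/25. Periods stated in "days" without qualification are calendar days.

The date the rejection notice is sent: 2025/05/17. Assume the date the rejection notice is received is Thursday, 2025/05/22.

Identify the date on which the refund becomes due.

The last day of the replacement period: 2025/05/17 + 5 days = 2025/05/22.
From Thursday, 2025/05/22, 10 business days (May 23, May 26, May 27, May 28, May 29, May 30, Jun 2, Jun 3, Jun 4, Jun 5, skipping weekends) brings us to Thursday, 2025/06/05, which is the last day of the notice period.
The last day of the waiting period: 45 calendar days after 2025/06/05 is 2025/07/20.
The date on which the refund becomes due: 7 calendar days after 2025/07/20 is 2025/07/27. That falls on a Sunday, so it rolls to the next business day, Monday, 2025/07/28.

2025/07/28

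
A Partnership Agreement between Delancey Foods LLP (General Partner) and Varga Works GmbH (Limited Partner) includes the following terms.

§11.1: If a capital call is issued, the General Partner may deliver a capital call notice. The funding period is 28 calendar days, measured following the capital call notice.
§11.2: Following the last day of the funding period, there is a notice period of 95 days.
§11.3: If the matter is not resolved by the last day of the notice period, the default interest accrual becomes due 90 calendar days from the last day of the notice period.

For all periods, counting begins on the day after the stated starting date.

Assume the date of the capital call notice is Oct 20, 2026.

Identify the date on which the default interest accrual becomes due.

May 21, 2027

The last day of the funding period: Oct 20, 2026 + 28 days = Nov 17, 2026.
The last day of the notice period: 95 calendar days after Nov 17, 2026 is Feb 20, 2027.
The date on which the default interest accrual becomes due: Feb 20, 2027 + 90 days = May 21, 2027.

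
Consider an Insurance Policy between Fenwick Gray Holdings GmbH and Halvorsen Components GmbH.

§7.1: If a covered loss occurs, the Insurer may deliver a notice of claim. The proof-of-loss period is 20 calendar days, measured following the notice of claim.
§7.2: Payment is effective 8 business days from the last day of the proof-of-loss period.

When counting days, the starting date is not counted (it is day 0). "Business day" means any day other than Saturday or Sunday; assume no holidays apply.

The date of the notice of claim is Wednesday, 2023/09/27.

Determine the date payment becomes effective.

The last day of the proof-of-loss period: 2023/09/27 + 20 days = 2023/10/17.
The date payment becomes effective: counting 8 business days from Tuesday, 2023/10/17 (Oct 18, Oct 19, Oct 20, Oct 23, Oct 24, Oct 25, Oct 26, Oct 27, skipping weekends) reaches Friday, 2023/10/27.

2023/10/27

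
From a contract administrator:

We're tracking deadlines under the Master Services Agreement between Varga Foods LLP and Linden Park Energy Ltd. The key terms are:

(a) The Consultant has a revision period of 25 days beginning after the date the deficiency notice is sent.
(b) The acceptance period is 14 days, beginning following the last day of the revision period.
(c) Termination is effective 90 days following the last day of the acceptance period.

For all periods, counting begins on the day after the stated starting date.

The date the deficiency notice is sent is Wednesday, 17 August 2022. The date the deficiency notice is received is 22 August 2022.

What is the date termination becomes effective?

24 December 2022

Adding 25 calendar days to 17 August 2022 gives 11 September 2022, which is the last day of the revision period.
Adding 14 calendar days to 11 September 2022 gives 25 September 2022, which is the last day of the acceptance period.
The date termination becomes effective: 90 calendar days after 25 September 2022 is 24 December 2022.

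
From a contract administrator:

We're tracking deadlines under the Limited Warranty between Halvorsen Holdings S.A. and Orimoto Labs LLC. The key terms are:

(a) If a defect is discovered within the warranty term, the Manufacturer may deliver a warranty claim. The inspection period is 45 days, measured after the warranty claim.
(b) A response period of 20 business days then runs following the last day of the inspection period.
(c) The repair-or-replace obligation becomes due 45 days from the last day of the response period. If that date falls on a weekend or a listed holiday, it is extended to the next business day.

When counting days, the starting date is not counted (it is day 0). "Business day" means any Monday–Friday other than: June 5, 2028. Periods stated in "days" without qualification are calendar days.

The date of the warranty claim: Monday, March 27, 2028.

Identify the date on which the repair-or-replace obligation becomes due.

July 24, 2028

The last day of the inspection period: 45 calendar days after March 27, 2028 is May 11, 2028.
The last day of the response period: counting 20 business days from Thursday, May 11, 2028 (May 12, May 15, May 16, May 17, …, Jun 7, Jun 8, Jun 9, skipping weekends and the listed holiday on Jun 5) reaches Friday, June 9, 2028.
Adding 45 calendar days to June 9, 2028 gives July 24, 2028, which is the date on which the repair-or-replace obligation becomes due. July 24, 2028 is a Monday and is not a listed holiday, so no roll-forward applies.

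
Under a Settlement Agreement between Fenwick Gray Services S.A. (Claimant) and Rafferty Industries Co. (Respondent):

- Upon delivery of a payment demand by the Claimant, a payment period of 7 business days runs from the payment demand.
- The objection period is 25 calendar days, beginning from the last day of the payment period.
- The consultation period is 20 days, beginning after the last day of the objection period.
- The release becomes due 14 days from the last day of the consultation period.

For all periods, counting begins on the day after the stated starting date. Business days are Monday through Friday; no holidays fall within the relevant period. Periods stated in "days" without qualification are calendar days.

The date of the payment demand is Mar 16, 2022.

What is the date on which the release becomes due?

May 23, 2022

The last day of the payment period: counting 7 business days from Wednesday, Mar 16, 2022 (Mar 17, Mar 18, Mar 21, Mar 22, Mar 23, Mar 24, Mar 25, skipping weekends) reaches Friday, Mar 25, 2022.
Adding 25 calendar days to Mar 25, 2022 gives Apr 19, 2022, which is the last day of the objection period.
The last day of the consultation period: Apr 19, 2022 + 20 days = May 9, 2022.
The date on which the release becomes due: May 9, 2022 + 14 days = May 23, 2022.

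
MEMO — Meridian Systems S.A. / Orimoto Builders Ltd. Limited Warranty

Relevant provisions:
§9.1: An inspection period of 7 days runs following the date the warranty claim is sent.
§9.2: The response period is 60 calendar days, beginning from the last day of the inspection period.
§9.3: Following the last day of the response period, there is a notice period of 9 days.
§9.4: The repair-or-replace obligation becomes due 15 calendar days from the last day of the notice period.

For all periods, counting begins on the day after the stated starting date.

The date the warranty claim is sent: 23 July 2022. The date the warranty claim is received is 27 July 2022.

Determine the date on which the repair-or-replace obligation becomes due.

The last day of the inspection period: 7 calendar days after 23 July 2022 is 30 July 2022.
The last day of the response period: 60 calendar days after 30 July 2022 is 28 September 2022.
The last day of the notice period: 28 September 2022 + 9 days = 7 October 2022.
The date on which the repair-or-replace obligation becomes due: 15 calendar days after 7 October 2022 is 22 October 2022.

22 October 2022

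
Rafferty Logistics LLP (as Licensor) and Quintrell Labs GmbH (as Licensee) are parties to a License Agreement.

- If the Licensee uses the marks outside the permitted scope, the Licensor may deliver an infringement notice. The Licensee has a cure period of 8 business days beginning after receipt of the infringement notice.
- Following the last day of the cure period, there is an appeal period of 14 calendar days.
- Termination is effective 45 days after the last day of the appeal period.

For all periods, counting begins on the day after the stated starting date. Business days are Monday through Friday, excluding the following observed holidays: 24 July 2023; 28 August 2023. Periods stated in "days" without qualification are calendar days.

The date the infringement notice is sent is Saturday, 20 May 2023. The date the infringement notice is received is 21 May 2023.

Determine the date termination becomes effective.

29 July 2023

From Sunday, 21 May 2023, 8 business days (May 22, May 23, May 24, May 25, May 26, May 29, May 30, May 31, skipping weekends) brings us to Wednesday, 31 May 2023, which is the last day of the cure period.
The last day of the appeal period: 31 May 2023 + 14 days = 14 June 2023.
Adding 45 calendar days to 14 June 2023 gives 29 July 2023, which is the date termination becomes effective.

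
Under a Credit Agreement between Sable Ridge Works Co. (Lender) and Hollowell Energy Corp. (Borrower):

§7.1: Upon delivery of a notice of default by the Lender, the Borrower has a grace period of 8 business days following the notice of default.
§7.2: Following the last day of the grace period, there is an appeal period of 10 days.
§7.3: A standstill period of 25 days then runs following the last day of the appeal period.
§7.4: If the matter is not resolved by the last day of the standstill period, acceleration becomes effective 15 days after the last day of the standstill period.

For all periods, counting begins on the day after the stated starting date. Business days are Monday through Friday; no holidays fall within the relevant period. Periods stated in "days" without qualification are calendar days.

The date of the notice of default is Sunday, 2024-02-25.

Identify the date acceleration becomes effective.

2024-04-25

The last day of the grace period: 8 business days after Sunday, 2024-02-25, skipping weekends — Feb 26, Feb 27, Feb 28, Feb 29, Mar 1, Mar 4, Mar 5, Mar 6 — lands on Wednesday, 2024-03-06.
The last day of the appeal period: 2024-03-06 + 10 days = 2024-03-16.
The last day of the standstill period: 2024-03-16 + 25 days = 2024-04-10.
Adding 15 calendar days to 2024-04-10 gives 2024-04-25, which is the date acceleration becomes effective.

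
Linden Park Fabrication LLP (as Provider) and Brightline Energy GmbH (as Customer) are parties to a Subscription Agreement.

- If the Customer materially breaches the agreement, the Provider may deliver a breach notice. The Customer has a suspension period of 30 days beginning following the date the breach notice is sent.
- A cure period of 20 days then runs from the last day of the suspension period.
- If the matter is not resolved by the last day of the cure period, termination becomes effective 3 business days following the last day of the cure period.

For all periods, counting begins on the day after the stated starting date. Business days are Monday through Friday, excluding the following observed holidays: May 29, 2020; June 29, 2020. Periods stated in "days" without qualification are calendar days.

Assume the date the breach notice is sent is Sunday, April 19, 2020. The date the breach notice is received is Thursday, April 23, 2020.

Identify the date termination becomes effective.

June 11, 2020

The last day of the suspension period: 30 calendar days after April 19, 2020 is May 19, 2020.
The last day of the cure period: May 19, 2020 + 20 days = June 8, 2020.
The date termination becomes effective: counting 3 business days from Monday, June 8, 2020 (Jun 9, Jun 10, Jun 11, skipping weekends) reaches Thursday, June 11, 2020.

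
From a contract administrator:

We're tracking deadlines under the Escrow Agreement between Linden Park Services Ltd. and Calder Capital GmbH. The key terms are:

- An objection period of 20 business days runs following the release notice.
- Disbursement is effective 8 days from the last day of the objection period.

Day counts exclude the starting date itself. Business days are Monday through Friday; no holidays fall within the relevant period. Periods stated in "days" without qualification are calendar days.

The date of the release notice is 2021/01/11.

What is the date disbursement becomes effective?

2021/02/16

The last day of the objection period: 20 business days after Monday, 2021/01/11, skipping weekends — Jan 12, Jan 13, Jan 14, Jan 15, …, Feb 4, Feb 5, Feb 8 — lands on Monday, 2021/02/08.
The date disbursement becomes effective: 2021/02/08 + 8 days = 2021/02/16.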